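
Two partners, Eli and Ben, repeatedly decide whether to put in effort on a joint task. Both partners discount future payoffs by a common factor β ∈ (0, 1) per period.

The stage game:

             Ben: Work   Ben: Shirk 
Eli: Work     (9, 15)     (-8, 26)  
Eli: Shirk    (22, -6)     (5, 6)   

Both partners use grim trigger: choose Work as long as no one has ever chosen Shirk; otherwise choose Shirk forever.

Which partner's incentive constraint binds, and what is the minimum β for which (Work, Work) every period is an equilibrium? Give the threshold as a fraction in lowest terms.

Eli's threshold: (22−9)/(22−5) = 13/17.
Ben's threshold: (26−15)/(26−6) = 11/20.
13/17 > 11/20, so Eli binds and β* = 13/17.

Eli; β ≥ 13/17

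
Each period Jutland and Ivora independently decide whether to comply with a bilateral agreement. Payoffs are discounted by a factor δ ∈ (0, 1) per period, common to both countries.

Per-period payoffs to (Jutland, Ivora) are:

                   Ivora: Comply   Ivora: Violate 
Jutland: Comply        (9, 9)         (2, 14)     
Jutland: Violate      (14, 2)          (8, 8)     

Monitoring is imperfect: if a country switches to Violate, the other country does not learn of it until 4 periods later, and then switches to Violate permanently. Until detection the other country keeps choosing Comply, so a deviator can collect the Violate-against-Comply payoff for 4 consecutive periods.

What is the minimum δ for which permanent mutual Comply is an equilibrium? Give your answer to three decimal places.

0.955

Deviating for the 4 undetected periods gains 14−9 = 5 per period over cooperation, then loses 9−8 = 1 per period forever once punishment starts.
Gain: 5(1 + δ + … + δ^3); loss: 1·δ^4/(1−δ).
No profitable deviation ⇔ 5(1−δ^4) ≤ 1·δ^4, i.e. δ^4 ≥ 5/(5+1) = 5/6.
Hence δ ≥ (5/6)^(1/4) ≈ 0.955.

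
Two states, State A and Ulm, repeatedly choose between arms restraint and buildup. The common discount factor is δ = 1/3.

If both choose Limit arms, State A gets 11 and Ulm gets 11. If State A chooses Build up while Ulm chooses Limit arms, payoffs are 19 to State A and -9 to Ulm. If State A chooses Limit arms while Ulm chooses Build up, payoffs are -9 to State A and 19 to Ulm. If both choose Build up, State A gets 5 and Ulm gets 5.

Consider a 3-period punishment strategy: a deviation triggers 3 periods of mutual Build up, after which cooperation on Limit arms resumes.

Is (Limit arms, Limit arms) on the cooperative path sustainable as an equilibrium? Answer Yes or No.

No

Comparing payoff streams over the 4 periods until play realigns: cooperate → 11(1+δ+…+δ^3); deviate → 19 + 5(δ+…+δ^3).
Cooperation is sustained iff (11−5)(δ+…+δ^3) ≥ 19−11.
δ+…+δ^3 = 1/3·(1−(1/3)^3)/(1−1/3) = 0.4815, and (19−11)/(11−5) = 1.3333.
0.4815 < 1.3333, so cooperation is not sustainable.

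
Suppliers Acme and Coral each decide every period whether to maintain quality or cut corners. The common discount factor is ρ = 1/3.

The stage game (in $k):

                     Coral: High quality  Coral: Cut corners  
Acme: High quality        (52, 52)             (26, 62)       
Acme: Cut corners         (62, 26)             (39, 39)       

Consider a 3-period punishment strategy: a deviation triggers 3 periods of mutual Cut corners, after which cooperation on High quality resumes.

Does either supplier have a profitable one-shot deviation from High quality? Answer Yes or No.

Yes

IC: ρ+…+ρ^3 ≥ (62−52)/(52−39) = 10/13.
At ρ = 1/3: partial sum = 0.4815 < 0.7692. Cooperation not sustainable.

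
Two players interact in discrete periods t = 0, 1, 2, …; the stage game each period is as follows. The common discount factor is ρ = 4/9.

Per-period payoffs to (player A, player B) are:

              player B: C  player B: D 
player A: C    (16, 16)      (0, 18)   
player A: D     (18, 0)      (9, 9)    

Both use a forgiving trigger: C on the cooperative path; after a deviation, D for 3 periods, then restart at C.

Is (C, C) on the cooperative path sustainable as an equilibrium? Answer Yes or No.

Comparing payoff streams over the 4 periods until play realigns: cooperate → 16(1+ρ+…+ρ^3); deviate → 18 + 9(ρ+…+ρ^3).
Cooperation is sustained iff (16−9)(ρ+…+ρ^3) ≥ 18−16.
ρ+…+ρ^3 = 4/9·(1−(4/9)^3)/(1−4/9) = 0.7298, and (18−16)/(16−9) = 0.2857.
0.7298 ≥ 0.2857, so cooperation is sustainable.

Yes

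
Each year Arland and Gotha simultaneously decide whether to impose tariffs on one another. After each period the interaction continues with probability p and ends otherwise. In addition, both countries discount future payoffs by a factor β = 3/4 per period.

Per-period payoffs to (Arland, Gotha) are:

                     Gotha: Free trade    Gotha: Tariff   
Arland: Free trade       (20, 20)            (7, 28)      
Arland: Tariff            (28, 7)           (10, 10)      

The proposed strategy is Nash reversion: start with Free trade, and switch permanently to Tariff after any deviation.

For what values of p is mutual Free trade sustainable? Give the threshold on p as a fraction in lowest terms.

With continuation probability p and discount β, the effective per-period discount factor is βp.
Grim-trigger IC: βp ≥ (28−20)/(28−10) = 4/9.
So p ≥ (4/9)/(3/4) = 16/27.

16/27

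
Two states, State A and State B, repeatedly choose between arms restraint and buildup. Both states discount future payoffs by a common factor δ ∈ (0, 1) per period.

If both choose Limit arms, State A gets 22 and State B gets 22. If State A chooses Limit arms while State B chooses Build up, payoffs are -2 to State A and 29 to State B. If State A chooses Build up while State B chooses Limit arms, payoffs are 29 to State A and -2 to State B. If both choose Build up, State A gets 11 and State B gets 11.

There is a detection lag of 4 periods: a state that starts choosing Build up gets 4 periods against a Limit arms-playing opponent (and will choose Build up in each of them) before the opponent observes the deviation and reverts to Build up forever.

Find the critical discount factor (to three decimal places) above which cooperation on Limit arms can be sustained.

0.790

Deviating for the 4 undetected periods gains 29−22 = 7 per period over cooperation, then loses 22−11 = 11 per period forever once punishment starts.
Gain: 7(1 + δ + … + δ^3); loss: 11·δ^4/(1−δ).
No profitable deviation ⇔ 7(1−δ^4) ≤ 11·δ^4, i.e. δ^4 ≥ 7/(7+11) = 7/18.
Hence δ ≥ (7/18)^(1/4) ≈ 0.790.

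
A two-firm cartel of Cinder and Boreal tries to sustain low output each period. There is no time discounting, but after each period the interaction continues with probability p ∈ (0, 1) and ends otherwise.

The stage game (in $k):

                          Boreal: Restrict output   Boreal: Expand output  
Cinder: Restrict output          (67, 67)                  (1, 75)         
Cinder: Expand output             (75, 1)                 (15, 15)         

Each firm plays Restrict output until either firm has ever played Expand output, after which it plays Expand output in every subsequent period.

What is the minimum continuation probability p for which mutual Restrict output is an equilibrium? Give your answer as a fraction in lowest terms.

2/15

With no time discounting, the continuation probability p plays the role of the discount factor.
Grim-trigger IC: 67/(1−p) ≥ 75 + 15p/(1−p) ⇒ p ≥ (75−67)/(75−15) = 2/15.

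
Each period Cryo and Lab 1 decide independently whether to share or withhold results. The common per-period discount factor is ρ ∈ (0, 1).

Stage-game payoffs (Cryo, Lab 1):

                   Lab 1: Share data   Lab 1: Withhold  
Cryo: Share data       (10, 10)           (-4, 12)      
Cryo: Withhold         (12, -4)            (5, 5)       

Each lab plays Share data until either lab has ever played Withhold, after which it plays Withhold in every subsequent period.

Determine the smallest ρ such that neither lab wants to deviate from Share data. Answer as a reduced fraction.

10/(1−ρ) ≥ 12 + 5ρ/(1−ρ)
10 ≥ 12 − 7ρ
ρ ≥ 2/7.

2/7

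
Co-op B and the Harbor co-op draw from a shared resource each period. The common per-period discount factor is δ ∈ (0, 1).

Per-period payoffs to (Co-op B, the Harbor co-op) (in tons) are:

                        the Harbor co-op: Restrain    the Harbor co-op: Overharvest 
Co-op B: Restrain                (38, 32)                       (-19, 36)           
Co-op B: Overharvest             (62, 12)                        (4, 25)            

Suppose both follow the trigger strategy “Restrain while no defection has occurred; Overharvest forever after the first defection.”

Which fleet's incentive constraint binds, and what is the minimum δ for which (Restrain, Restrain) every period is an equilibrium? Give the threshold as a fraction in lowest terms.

Co-op B: cooperation gives 38 each period; deviation gives 62 once then 4 forever.
  38/(1−δ) ≥ 62 + 4δ/(1−δ) ⇒ δ ≥ 24/58 = 12/29.
the Harbor co-op: cooperation gives 32 each period; deviation gives 36 once then 25 forever.
  δ ≥ 4/11.
Both must hold, so the binding constraint is Co-op B's: δ ≥ 12/29.

Co-op B; δ ≥ 12/29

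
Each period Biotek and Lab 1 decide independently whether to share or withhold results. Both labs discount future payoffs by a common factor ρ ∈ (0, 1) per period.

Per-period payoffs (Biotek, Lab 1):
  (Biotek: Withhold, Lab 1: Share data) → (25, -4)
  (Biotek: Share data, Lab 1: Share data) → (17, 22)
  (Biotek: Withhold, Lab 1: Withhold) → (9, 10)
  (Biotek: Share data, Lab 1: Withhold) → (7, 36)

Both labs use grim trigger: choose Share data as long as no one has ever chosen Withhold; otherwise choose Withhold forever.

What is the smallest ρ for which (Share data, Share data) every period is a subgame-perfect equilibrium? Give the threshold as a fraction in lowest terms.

7/13

For Biotek: deviation gain 25−17 = 8, per-period punishment loss 17−9 = 8. IC gives ρ ≥ 8/16 = 1/2.
For Lab 1: gain 14, loss 12 per period, so ρ ≥ 14/26 = 7/13.
The tighter constraint is Lab 1's, so cooperation needs ρ ≥ 7/13.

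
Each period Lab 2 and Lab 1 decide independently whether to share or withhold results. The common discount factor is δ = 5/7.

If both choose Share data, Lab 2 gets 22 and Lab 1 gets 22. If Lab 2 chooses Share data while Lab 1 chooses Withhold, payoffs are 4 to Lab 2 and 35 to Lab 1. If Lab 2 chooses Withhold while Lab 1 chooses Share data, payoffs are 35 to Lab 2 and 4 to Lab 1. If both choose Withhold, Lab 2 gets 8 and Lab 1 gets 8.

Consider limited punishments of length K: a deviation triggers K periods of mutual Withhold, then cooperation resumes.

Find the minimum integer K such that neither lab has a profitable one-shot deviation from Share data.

2

No profitable deviation requires (22−8)(δ+…+δ^K) ≥ 35−22, i.e. δ+…+δ^K ≥ 13/14 ≈ 0.9286.
With δ = 5/7, the partial sums are K=1: 0.7143, K=2: 1.2245.
K = 2 is the first length at which the sum reaches 0.9286.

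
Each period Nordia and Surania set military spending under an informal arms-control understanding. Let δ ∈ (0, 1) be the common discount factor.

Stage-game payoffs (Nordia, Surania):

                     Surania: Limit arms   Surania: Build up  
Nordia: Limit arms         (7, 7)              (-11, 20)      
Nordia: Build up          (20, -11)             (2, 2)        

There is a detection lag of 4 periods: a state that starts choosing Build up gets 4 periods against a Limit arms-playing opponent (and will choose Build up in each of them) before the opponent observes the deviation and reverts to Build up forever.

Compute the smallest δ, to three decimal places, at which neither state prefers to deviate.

0.922

Deviating for the 4 undetected periods gains 20−7 = 13 per period over cooperation, then loses 7−2 = 5 per period forever once punishment starts.
Gain: 13(1 + δ + … + δ^3); loss: 5·δ^4/(1−δ).
No profitable deviation ⇔ 13(1−δ^4) ≤ 5·δ^4, i.e. δ^4 ≥ 13/(13+5) = 13/18.
Hence δ ≥ (13/18)^(1/4) ≈ 0.922.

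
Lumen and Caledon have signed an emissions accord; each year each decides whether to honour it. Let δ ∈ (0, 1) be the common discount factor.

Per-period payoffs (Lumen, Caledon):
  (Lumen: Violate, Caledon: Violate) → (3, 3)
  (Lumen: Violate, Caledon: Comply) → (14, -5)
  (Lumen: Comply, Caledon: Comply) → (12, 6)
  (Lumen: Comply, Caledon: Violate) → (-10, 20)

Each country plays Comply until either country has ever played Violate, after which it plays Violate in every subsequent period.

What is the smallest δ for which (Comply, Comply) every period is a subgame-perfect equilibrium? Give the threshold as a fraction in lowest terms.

For Lumen: deviation gain 14−12 = 2, per-period punishment loss 12−3 = 9. IC gives δ ≥ 2/11.
For Caledon: gain 14, loss 3 per period, so δ ≥ 14/17.
The tighter constraint is Caledon's, so cooperation needs δ ≥ 14/17.

14/17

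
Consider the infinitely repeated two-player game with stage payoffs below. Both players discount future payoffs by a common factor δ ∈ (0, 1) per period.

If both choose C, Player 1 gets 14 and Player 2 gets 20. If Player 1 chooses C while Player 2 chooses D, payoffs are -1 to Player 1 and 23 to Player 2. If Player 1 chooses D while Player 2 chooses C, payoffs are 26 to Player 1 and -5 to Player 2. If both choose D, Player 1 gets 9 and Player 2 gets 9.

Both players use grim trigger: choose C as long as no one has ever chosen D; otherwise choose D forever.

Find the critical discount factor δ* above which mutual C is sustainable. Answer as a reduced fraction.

Player 1: cooperation gives 14 each period; deviation gives 26 once then 9 forever.
  14/(1−δ) ≥ 26 + 9δ/(1−δ) ⇒ δ ≥ 12/17.
Player 2: cooperation gives 20 each period; deviation gives 23 once then 9 forever.
  δ ≥ 3/14.
Both must hold, so the binding constraint is Player 1's: δ ≥ 12/17.

12/17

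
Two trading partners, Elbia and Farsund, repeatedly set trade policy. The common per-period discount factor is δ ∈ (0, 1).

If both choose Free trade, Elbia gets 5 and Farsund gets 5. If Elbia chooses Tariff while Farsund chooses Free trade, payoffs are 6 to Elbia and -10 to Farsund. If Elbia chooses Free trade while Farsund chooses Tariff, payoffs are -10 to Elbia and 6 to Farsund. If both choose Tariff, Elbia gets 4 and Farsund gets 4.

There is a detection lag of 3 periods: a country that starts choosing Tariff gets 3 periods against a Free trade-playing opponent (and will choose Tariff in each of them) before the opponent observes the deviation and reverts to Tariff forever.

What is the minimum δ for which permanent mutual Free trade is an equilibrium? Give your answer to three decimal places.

0.794

The best deviation is to choose Tariff for all 3 undetected periods, earning 6 each, then 4 forever once detected.
Deviation value: 6(1−δ^3)/(1−δ) + 4δ^3/(1−δ); cooperation value: 5/(1−δ).
IC: 5 ≥ 6(1−δ^3) + 4δ^3 = 6 − 2δ^3.
So δ^3 ≥ 1/2, giving δ ≥ (1/2)^(1/3) ≈ 0.794.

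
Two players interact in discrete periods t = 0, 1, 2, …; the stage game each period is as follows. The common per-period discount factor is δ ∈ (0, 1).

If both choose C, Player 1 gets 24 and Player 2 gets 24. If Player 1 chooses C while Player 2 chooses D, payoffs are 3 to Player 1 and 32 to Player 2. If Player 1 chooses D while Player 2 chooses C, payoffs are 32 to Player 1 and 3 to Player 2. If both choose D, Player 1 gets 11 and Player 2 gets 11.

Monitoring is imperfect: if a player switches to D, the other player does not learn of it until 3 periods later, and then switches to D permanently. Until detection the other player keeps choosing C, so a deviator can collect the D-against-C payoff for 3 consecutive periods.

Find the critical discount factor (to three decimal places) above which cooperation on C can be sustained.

0.725

A deviator earns 32 for 3 periods, then 11 forever; cooperating earns 24 forever. Multiplying the IC by (1−δ):
24 ≥ 32(1−δ^3) + 11δ^3, so 21·δ^3 ≥ 8 and δ^3 ≥ 8/21.
δ ≥ (8/21)^(1/3) ≈ 0.725.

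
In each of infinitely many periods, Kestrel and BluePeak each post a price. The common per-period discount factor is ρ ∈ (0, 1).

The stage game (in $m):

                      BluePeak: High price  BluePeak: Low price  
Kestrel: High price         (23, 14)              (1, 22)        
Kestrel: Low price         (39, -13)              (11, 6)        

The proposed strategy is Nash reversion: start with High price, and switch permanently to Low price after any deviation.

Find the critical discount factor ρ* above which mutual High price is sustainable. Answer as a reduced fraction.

Kestrel's threshold: (39−23)/(39−11) = 4/7.
BluePeak's threshold: (22−14)/(22−6) = 1/2.
4/7 > 1/2, so Kestrel binds and ρ* = 4/7.

4/7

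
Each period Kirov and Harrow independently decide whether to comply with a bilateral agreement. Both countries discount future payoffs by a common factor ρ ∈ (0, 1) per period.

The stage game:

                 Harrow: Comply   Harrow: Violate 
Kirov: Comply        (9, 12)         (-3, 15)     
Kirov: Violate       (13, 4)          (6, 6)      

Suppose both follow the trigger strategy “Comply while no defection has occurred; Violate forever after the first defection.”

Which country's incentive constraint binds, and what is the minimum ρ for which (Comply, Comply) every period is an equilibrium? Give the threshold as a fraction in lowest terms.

Kirov; ρ ≥ 4/7

For Kirov: deviation gain 13−9 = 4, per-period punishment loss 9−6 = 3. IC gives ρ ≥ 4/7.
For Harrow: gain 3, loss 6 per period, so ρ ≥ 3/9 = 1/3.
The tighter constraint is Kirov's, so cooperation needs ρ ≥ 4/7.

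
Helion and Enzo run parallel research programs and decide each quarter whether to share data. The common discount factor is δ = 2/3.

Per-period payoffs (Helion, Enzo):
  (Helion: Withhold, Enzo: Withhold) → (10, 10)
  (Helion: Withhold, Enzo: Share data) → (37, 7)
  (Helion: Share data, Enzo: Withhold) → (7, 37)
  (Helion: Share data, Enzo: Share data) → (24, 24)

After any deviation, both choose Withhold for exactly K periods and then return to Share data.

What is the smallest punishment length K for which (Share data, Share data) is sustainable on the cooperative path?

2

Need Σ_{k=1}^{K} δ^k ≥ (37−24)/(24−10) = 0.9286 at δ = 2/3.
At K = 1 the sum is 0.6667 < 0.9286; at K = 2 it is 1.1111 ≥ 0.9286.
So the minimum punishment length is K = 2.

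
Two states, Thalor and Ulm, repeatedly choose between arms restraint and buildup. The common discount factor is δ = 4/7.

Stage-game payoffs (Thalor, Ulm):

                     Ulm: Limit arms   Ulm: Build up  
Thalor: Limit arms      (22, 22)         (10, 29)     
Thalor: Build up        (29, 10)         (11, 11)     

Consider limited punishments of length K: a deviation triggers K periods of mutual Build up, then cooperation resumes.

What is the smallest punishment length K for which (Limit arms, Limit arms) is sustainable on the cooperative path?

IC: δ(1−δ^K)/(1−δ) ≥ (29−22)/(22−11) = 7/11.
With δ = 4/7: need 1 − δ^K ≥ 7/11·(1−4/7)/(4/7), i.e. δ^K ≤ 0.5227.
Since (4/7)^1 = 0.5714 and (4/7)^2 = 0.3265, the smallest such K is 2.

2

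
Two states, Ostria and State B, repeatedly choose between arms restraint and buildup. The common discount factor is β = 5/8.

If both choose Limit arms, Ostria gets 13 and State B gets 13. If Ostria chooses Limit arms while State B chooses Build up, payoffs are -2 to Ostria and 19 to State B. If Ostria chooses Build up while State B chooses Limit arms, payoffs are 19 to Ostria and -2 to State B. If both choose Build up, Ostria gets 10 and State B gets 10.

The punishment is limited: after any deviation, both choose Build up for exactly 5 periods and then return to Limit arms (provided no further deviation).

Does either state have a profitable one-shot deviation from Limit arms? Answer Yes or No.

Yes

A one-shot deviation gives 19 now, then 10 for 5 periods, then back to 13.
Gain from deviating: (19−13) today; loss: (13−10) in each of the next 5 periods.
No-deviation condition: (13−10)(β+…+β^5) ≥ 19−13, i.e. β+…+β^5 ≥ 2.
At β = 5/8: β+…+β^5 = 1.5077 < 2.0000.
So cooperation is not sustainable.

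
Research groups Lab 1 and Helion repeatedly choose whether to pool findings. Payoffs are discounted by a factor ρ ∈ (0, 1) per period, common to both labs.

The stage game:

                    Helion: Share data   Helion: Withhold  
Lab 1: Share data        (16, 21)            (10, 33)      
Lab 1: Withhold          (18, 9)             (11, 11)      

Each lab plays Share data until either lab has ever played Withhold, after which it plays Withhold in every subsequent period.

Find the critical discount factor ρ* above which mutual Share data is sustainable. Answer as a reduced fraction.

Lab 1: cooperation gives 16 each period; deviation gives 18 once then 11 forever.
  16/(1−ρ) ≥ 18 + 11ρ/(1−ρ) ⇒ ρ ≥ 2/7.
Helion: cooperation gives 21 each period; deviation gives 33 once then 11 forever.
  ρ ≥ 12/22 = 6/11.
Both must hold, so the binding constraint is Helion's: ρ ≥ 6/11.

6/11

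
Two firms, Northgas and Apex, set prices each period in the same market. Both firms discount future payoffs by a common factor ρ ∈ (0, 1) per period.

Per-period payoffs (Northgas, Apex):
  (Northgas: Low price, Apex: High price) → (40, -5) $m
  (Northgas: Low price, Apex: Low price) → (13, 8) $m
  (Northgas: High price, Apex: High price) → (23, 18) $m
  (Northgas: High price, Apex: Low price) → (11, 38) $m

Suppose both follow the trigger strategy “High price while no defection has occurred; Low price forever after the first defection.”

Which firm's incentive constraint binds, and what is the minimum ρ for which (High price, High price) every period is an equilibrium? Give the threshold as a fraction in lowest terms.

Northgas: cooperation gives 23 each period; deviation gives 40 once then 13 forever.
  23/(1−ρ) ≥ 40 + 13ρ/(1−ρ) ⇒ ρ ≥ 17/27.
Apex: cooperation gives 18 each period; deviation gives 38 once then 8 forever.
  ρ ≥ 20/30 = 2/3.
Both must hold, so the binding constraint is Apex's: ρ ≥ 2/3.

Apex; ρ ≥ 2/3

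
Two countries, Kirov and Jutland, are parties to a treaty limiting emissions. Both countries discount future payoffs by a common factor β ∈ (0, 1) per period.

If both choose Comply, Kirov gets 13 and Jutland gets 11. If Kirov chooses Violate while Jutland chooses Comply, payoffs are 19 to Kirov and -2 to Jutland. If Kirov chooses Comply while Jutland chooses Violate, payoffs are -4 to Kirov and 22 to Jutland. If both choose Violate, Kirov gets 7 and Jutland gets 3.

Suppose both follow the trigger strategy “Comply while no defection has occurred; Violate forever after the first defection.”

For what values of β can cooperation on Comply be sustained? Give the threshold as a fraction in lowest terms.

11/19

Kirov's threshold: (19−13)/(19−7) = 1/2.
Jutland's threshold: (22−11)/(22−3) = 11/19.
1/2 < 11/19, so Jutland binds and β* = 11/19.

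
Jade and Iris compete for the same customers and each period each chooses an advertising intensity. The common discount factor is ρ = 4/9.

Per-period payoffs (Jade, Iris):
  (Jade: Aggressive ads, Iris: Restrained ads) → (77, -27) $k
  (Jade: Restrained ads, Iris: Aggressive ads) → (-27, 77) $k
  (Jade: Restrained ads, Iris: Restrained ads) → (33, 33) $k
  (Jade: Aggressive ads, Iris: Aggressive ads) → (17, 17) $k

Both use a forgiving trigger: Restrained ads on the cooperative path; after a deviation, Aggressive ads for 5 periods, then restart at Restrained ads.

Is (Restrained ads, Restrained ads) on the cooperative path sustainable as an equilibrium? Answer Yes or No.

IC: ρ+…+ρ^5 ≥ (77−33)/(33−17) = 11/4.
At ρ = 4/9: partial sum = 0.7861 < 2.7500. Cooperation not sustainable.

No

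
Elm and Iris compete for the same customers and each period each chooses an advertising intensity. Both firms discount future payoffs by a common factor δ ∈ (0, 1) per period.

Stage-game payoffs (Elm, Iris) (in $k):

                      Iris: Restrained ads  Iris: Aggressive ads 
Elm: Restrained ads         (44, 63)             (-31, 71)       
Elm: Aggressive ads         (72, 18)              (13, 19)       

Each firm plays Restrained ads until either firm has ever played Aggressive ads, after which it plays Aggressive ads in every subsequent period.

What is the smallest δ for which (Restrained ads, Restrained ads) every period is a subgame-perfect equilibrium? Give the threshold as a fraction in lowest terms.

Elm: cooperation gives 44 each period; deviation gives 72 once then 13 forever.
  44/(1−δ) ≥ 72 + 13δ/(1−δ) ⇒ δ ≥ 28/59.
Iris: cooperation gives 63 each period; deviation gives 71 once then 19 forever.
  δ ≥ 8/52 = 2/13.
Both must hold, so the binding constraint is Elm's: δ ≥ 28/59.

28/59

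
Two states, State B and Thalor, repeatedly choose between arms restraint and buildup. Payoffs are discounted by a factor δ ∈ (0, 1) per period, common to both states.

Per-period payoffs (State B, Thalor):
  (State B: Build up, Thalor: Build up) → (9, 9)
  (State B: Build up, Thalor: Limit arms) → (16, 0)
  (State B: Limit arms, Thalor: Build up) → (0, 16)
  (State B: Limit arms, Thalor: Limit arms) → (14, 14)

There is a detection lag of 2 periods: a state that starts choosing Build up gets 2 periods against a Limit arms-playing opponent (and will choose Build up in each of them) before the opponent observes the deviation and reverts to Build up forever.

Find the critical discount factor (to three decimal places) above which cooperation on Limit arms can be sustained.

0.535

Deviating for the 2 undetected periods gains 16−14 = 2 per period over cooperation, then loses 14−9 = 5 per period forever once punishment starts.
Gain: 2(1 + δ + … + δ^1); loss: 5·δ^2/(1−δ).
No profitable deviation ⇔ 2(1−δ^2) ≤ 5·δ^2, i.e. δ^2 ≥ 2/(2+5) = 2/7.
Hence δ ≥ (2/7)^(1/2) ≈ 0.535.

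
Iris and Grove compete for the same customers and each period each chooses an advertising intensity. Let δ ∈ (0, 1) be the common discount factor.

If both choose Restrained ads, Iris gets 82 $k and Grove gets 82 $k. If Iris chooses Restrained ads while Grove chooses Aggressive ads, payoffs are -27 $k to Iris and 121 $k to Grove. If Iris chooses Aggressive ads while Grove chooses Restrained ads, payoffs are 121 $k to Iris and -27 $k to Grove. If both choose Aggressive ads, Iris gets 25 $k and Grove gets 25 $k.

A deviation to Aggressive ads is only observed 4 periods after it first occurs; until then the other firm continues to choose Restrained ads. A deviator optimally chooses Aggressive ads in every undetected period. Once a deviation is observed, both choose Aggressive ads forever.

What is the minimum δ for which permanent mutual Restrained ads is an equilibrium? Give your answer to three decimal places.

0.798

A deviator earns 121 for 4 periods, then 25 forever; cooperating earns 82 forever. Multiplying the IC by (1−δ):
82 ≥ 121(1−δ^4) + 25δ^4, so 96·δ^4 ≥ 39 and δ^4 ≥ 13/32.
δ ≥ (13/32)^(1/4) ≈ 0.798.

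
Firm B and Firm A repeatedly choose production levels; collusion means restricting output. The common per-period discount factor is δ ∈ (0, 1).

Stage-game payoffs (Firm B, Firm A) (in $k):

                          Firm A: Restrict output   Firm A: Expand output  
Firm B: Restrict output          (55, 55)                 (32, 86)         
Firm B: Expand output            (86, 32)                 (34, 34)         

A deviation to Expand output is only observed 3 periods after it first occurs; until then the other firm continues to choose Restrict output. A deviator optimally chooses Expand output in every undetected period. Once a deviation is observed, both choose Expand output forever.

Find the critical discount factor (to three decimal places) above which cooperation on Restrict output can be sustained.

0.842

A deviator earns 86 for 3 periods, then 34 forever; cooperating earns 55 forever. Multiplying the IC by (1−δ):
55 ≥ 86(1−δ^3) + 34δ^3, so 52·δ^3 ≥ 31 and δ^3 ≥ 31/52.
δ ≥ (31/52)^(1/3) ≈ 0.842.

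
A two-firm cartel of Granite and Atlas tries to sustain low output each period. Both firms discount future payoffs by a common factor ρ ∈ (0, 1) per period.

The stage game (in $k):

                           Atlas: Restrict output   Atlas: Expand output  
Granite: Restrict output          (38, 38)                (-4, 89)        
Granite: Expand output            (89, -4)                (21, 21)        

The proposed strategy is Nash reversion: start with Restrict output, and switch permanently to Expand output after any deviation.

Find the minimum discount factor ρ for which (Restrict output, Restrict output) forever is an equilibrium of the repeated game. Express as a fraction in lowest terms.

3/4

Cooperation forever yields 38 each period: 38/(1−ρ).
Deviating yields 89 once, then 21 forever: 89 + 21ρ/(1−ρ).
No profitable deviation requires 38/(1−ρ) ≥ 89 + 21ρ/(1−ρ).
Multiplying by (1−ρ): 38 ≥ 89(1−ρ) + 21ρ = 89 − 68ρ.
So 68ρ ≥ 51, i.e. ρ ≥ 51/68 = 3/4.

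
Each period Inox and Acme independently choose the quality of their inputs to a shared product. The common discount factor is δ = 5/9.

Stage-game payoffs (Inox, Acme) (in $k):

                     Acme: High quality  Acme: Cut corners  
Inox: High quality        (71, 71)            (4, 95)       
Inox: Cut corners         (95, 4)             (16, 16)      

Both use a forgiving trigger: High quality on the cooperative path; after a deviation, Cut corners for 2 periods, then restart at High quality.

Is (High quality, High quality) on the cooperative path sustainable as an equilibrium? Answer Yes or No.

Yes

A one-shot deviation gives 95 now, then 16 for 2 periods, then back to 71.
Gain from deviating: (95−71) today; loss: (71−16) in each of the next 2 periods.
No-deviation condition: (71−16)(δ+…+δ^2) ≥ 95−71, i.e. δ+…+δ^2 ≥ 24/55.
At δ = 5/9: δ+…+δ^2 = 0.8642 ≥ 0.4364.
So cooperation is sustainable.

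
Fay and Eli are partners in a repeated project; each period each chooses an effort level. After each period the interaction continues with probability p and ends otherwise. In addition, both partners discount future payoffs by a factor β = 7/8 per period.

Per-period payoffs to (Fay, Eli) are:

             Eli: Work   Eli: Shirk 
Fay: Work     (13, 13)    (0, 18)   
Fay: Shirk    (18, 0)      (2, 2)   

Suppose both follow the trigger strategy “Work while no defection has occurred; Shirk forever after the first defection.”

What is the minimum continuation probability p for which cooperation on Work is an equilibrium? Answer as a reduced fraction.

Expected continuation weight on next period's payoff is β·p = 7/8·p, which plays the role of the discount factor.
Cooperation requires 7/8·p ≥ (18−13)/(18−2) = 5/16, hence p ≥ 5/14.

5/14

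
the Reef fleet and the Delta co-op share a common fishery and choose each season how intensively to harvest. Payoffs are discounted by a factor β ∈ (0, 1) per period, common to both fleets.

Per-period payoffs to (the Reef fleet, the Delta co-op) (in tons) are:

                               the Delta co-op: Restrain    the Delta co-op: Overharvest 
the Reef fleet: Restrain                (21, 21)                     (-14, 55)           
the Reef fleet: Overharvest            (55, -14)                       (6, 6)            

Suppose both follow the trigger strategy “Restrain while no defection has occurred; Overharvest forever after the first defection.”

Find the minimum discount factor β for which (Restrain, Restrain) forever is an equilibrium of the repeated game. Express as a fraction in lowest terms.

Under grim trigger the critical discount factor is (T−C)/(T−P) with T = 55, C = 21, P = 6.
β* = (55−21)/(55−6) = 34/49.

34/49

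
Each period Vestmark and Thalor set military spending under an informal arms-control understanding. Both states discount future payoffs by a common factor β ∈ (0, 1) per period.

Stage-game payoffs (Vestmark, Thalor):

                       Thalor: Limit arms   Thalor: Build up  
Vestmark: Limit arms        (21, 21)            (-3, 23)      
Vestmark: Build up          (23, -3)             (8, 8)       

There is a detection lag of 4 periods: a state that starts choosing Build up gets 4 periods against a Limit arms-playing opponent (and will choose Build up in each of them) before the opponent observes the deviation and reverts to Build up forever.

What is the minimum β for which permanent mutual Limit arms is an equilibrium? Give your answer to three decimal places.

0.604

The best deviation is to choose Build up for all 4 undetected periods, earning 23 each, then 8 forever once detected.
Deviation value: 23(1−β^4)/(1−β) + 8β^4/(1−β); cooperation value: 21/(1−β).
IC: 21 ≥ 23(1−β^4) + 8β^4 = 23 − 15β^4.
So β^4 ≥ 2/15, giving β ≥ (2/15)^(1/4) ≈ 0.604.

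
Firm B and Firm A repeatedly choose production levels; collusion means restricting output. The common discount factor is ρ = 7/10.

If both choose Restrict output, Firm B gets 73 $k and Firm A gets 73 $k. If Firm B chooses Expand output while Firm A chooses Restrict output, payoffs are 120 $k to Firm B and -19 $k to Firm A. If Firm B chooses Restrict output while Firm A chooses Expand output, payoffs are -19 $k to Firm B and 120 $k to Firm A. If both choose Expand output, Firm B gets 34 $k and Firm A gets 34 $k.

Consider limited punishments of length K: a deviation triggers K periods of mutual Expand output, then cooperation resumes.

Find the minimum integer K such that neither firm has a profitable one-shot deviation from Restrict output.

3

IC: ρ(1−ρ^K)/(1−ρ) ≥ (120−73)/(73−34) = 47/39.
With ρ = 7/10: need 1 − ρ^K ≥ 47/39·(1−7/10)/(7/10), i.e. ρ^K ≤ 0.4835.
Since (7/10)^2 = 0.4900 and (7/10)^3 = 0.3430, the smallest such K is 3.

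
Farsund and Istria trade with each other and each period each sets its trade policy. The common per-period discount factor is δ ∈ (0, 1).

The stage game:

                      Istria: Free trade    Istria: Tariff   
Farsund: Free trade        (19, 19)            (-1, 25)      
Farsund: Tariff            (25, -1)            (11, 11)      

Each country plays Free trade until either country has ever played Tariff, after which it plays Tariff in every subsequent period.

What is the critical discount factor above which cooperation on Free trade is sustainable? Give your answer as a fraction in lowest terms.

3/7

19/(1−δ) ≥ 25 + 11δ/(1−δ)
19 ≥ 25 − 14δ
δ ≥ 6/14 = 3/7.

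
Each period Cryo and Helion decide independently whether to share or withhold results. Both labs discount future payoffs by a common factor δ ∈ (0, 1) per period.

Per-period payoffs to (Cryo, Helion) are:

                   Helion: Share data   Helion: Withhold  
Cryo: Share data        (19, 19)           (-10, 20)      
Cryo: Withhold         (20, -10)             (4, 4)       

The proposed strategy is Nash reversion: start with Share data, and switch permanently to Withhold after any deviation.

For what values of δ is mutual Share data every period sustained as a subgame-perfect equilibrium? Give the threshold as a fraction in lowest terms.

1/16

One-period gain from deviating is 20 − 19 = 1. The loss is 19 − 4 = 15 in every subsequent period, with present value 15·δ/(1−δ).
Deviation is unprofitable when 15·δ/(1−δ) ≥ 1, i.e. δ/(1−δ) ≥ 1/15.
Equivalently δ ≥ 1/(1+15) = 1/16.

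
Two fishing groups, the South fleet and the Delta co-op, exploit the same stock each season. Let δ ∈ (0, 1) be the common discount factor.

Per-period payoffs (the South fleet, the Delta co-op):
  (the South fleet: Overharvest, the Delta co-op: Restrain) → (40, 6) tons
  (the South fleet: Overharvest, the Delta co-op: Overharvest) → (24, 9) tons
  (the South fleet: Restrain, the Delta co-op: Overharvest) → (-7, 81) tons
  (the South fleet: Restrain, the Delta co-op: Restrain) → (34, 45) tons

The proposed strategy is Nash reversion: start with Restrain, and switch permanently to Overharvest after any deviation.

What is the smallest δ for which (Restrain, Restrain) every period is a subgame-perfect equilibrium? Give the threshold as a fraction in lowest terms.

the South fleet's threshold: (40−34)/(40−24) = 3/8.
the Delta co-op's threshold: (81−45)/(81−9) = 1/2.
3/8 < 1/2, so the Delta co-op binds and δ* = 1/2.

1/2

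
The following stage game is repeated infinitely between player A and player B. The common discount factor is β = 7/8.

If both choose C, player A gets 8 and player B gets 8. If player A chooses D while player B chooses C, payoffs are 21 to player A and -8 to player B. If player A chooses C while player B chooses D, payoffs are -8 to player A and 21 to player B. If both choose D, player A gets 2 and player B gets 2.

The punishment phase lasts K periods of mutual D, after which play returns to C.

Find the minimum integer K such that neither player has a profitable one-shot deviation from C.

3

Need Σ_{k=1}^{K} β^k ≥ (21−8)/(8−2) = 2.1667 at β = 7/8.
At K = 2 the sum is 1.6406 < 2.1667; at K = 3 it is 2.3105 ≥ 2.1667.
So the minimum punishment length is K = 3.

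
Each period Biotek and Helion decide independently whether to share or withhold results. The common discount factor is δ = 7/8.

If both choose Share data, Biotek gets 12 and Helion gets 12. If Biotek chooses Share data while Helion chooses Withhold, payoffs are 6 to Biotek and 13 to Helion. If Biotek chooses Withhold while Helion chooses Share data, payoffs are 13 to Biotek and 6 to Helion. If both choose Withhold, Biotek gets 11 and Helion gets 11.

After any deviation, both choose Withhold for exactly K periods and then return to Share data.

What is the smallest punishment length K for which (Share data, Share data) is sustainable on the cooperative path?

IC: δ(1−δ^K)/(1−δ) ≥ (13−12)/(12−11) = 1.
With δ = 7/8: need 1 − δ^K ≥ 1·(1−7/8)/(7/8), i.e. δ^K ≤ 0.8571.
Since (7/8)^1 = 0.8750 and (7/8)^2 = 0.7656, the smallest such K is 2.

2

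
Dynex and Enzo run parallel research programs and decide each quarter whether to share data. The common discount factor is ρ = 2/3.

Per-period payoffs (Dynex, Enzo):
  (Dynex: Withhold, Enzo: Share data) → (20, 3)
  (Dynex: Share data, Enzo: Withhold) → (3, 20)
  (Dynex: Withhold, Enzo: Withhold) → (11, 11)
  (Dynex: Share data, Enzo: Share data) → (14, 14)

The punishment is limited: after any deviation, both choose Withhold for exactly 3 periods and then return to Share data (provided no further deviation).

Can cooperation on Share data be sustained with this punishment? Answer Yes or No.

No

A one-shot deviation gives 20 now, then 11 for 3 periods, then back to 14.
Gain from deviating: (20−14) today; loss: (14−11) in each of the next 3 periods.
No-deviation condition: (14−11)(ρ+…+ρ^3) ≥ 20−14, i.e. ρ+…+ρ^3 ≥ 2.
At ρ = 2/3: ρ+…+ρ^3 = 1.4074 < 2.0000.
So cooperation is not sustainable.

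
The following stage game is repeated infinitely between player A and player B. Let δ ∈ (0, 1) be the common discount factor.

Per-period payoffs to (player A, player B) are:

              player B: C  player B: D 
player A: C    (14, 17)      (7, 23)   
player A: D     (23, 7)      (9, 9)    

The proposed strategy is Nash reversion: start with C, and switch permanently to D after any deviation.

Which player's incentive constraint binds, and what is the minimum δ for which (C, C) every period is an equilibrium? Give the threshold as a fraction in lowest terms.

player A: cooperation gives 14 each period; deviation gives 23 once then 9 forever.
  14/(1−δ) ≥ 23 + 9δ/(1−δ) ⇒ δ ≥ 9/14.
player B: cooperation gives 17 each period; deviation gives 23 once then 9 forever.
  δ ≥ 6/14 = 3/7.
Both must hold, so the binding constraint is player A's: δ ≥ 9/14.

player A; δ ≥ 9/14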